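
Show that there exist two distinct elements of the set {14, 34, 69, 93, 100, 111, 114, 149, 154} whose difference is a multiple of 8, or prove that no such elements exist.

Yes: 34 and 114.

34 mod 8 = 2 and 114 mod 8 = 2, so 114 − 34 = 80 = 10·8.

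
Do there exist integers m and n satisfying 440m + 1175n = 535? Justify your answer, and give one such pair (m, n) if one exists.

m = 84, n = -31

Every value of 440m + 1175n is a multiple of gcd(440, 1175) = 5; since 5 ∣ 535, solutions exist.
Dividing through by 5 reduces the equation to 88m + 235n = 107.
Euclidean algorithm: 235 = 2·88 + 59, 88 = 1·59 + 29, 59 = 2·29 + 1, 29 = 29·1 + 0.
Working back up the chain: 1 = 59 − 2·29 = 59 − 2·(88 − 1·59) = −2·88 + 3·59 = −2·88 + 3·(235 − 2·88) = 3·235 − 8·88. So 88·(-8) + 235·3 = 1.
Scaling by 107 gives the particular solution (m, n) = (-856, 321).
The general solution is m = -856 + 235k, n = 321 − 88k; taking k = 4 gives the smaller pair m = 84, n = -31.
Indeed 440·84 + 1175·(-31) = 36960 − 36425 = 535.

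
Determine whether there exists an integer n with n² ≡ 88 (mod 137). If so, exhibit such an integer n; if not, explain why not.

n = 122

Take n = 122. Then 122² = 14884 = 108·137 + 88, so 122² ≡ 88 (mod 137).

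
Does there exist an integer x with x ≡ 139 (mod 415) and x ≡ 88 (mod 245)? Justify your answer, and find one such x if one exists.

There is no such integer.

Both moduli are multiples of 5 = gcd(415, 245), so any solution would satisfy x ≡ 139 and x ≡ 88 modulo 5 simultaneously.
However 139 ≡ 4 and 88 ≡ 3 (mod 5), and 4 ≠ 3.
Therefore no such x exists.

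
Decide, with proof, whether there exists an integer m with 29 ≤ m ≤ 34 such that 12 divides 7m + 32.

The values of 7m + 32 for m = 29, 30, …, 34 are 235, 242, 249, 256, 263, 270; reduced mod 12 these are 7, 2, 9, 4, 11, 6.
The residue 0 does not occur, so no m in [29, 34] makes 7m + 32 a multiple of 12.

No such integer m in that range exists.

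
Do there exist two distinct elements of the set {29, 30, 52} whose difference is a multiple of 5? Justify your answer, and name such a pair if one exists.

Reduce each element modulo 5: 29↦4, 30↦0, 52↦2.
All 3 residues are distinct, so no two elements differ by a multiple of 5.

There is no such pair.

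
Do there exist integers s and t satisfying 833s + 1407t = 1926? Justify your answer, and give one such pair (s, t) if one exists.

No such integers exist.

Any value of 833s + 1407t is a multiple of gcd(833, 1407) = 7.
But 1926 is not a multiple of 7 (it leaves remainder 1).
So the equation is unsolvable over ℤ.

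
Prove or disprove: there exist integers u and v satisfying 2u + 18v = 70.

u = 8, v = 3

gcd(2, 18) = 2, and 2 divides 70, so integer solutions exist.
Dividing through by 2 reduces the equation to 1u + 9v = 35.
With a unit coefficient on u, (u, v) = (35, 0) is an immediate solution.
Shifting by a multiple of (9, −1) keeps it a solution: u = 35 − 3·9 = 8, v = 0 + 3·1 = 3.
Check: 2·8 + 18·3 = 16 + 54 = 70. ✓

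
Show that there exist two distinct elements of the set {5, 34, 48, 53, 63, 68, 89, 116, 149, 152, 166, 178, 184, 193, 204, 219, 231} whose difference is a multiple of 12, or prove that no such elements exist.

Yes: 5 and 53.

Both 5 and 53 leave remainder 5 on division by 12; their difference 48 = 4·12 is a multiple of 12.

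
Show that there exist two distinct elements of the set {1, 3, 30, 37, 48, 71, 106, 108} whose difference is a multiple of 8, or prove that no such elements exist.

Reduce each element modulo 8: 1↦1, 3↦3, 30↦6, 37↦5, 48↦0, 71↦7, 106↦2, 108↦4.
All 8 residues are distinct, so no two elements differ by a multiple of 8.

No, no such pair exists.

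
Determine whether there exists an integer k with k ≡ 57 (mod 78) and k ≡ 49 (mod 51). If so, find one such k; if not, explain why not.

Reduce both congruences modulo 3, which divides 78 and 51: they say k ≡ 57 (mod 3) and k ≡ 49 (mod 3).
However 57 ≡ 0 and 49 ≡ 1 (mod 3), and 0 ≠ 1.
So no integer satisfies both congruences.

No, no such integer exists.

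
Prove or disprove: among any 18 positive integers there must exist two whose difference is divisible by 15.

Yes.

Partition the integers by their residue mod 15; there are 15 classes.
With 18 integers and only 15 classes, the pigeonhole principle forces two of them, say a and b, into the same class.
Then a ≡ b (mod 15), i.e. 15 ∣ (a − b).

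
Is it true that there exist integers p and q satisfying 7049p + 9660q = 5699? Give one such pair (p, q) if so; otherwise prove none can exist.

No, no such integers exist.

gcd(7049, 9660) = 7, so every integer of the form 7049p + 9660q is a multiple of 7.
But 5699 is not a multiple of 7 (it leaves remainder 1).
So the equation is unsolvable over ℤ.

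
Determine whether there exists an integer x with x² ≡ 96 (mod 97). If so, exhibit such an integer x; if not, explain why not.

x = 22

Take x = 22. Then 22² = 484 = 4·97 + 96, so 22² ≡ 96 (mod 97).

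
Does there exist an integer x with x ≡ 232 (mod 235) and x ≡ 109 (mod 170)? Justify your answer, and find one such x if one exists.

Both moduli are multiples of 5 = gcd(235, 170), so any solution would satisfy x ≡ 232 and x ≡ 109 modulo 5 simultaneously.
However 232 ≡ 2 and 109 ≡ 4 (mod 5), and 2 ≠ 4.
So no integer satisfies both congruences.

There is no such integer.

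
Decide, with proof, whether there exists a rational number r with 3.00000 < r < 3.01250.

Scale by 81: the interval becomes (243.00000, 244.01250), which contains the integer 244.
So r = 244/81 works: it is a ratio of integers, and dividing 81·3.00000 < 244 < 81·3.01250 through by 81 gives 3.00000 < 244/81 < 3.01250.

r = 244/81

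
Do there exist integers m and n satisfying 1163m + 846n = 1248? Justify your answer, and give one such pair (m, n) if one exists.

m = 84, n = -114

1163 and 846 are coprime, so 1163m + 846n ranges over all of ℤ.
Dividing repeatedly: 1163 = 1·846 + 317, 846 = 2·317 + 212, 317 = 1·212 + 105, 212 = 2·105 + 2, 105 = 52·2 + 1, 2 = 2·1 + 0.
Working back up the chain: 1 = 105 − 52·2 = 105 − 52·(212 − 2·105) = −52·212 + 105·105 = −52·212 + 105·(317 − 1·212) = 105·317 − 157·212 = 105·317 − 157·(846 − 2·317) = −157·846 + 419·317 = −157·846 + 419·(1163 − 1·846) = 419·1163 − 576·846. So 1163·419 + 846·(-576) = 1.
Scaling by 1248 gives the particular solution (m, n) = (522912, -718848).
Subtracting 618·846 from m and adding 618·1163 to n gives the tidier solution (84, -114).
Indeed 1163·84 + 846·(-114) = 97692 − 96444 = 1248.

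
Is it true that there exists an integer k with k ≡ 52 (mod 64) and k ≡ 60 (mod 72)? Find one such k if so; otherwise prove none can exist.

k = 564

gcd(64, 72) = 8. A simultaneous solution exists iff 52 ≡ 60 (mod 8); here 52 mod 8 = 4 = 60 mod 8, so it does.
Write k = 52 + 64t. Then 64t ≡ 60 − 52 ≡ 8 (mod 72); dividing through by 8 gives 8t ≡ 1 (mod 9).
Invert 8 mod 9 by the Euclidean algorithm: 9 = 1·8 + 1, 8 = 8·1 + 0; back-substituting, 1 = 9 − 1·8. Hence 8·(-1) ≡ 1, so 8⁻¹ ≡ -1 ≡ 8 (mod 9).
Therefore t ≡ 8·1 = 8 (mod 9).
Then k = 52 + 64·8 = 564.
Indeed 564 ≡ 52 (mod 64) and 564 ≡ 60 (mod 72).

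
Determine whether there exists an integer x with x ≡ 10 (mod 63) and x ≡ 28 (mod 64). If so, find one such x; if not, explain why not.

x = 2908

Since 63 and 64 share no common factor, CRT says the pair of congruences has a solution (unique mod 4032).
Write x = 10 + 63t and require 10 + 63t ≡ 28 (mod 64), i.e. 63t ≡ 18 (mod 64).
Since 63·63 = 3969 = 62·64 + 1, the inverse of 63 mod 64 is 63.
Therefore t ≡ 63·18 = 1134 ≡ 46 (mod 64).
With t = 46: x = 10 + 63·46 = 2908.
Verify: 2908 = 46·63 + 10 and 2908 = 45·64 + 28. ✓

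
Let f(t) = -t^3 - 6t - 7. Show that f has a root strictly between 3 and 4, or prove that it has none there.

No such root exists.

Evaluate at the endpoints: f(3) = -52, f(4) = -95 — same sign (negative).
The derivative f'(t) = -3t^2 - 6 is a quadratic with discriminant 0² − 4·(-3)·(-6) = -72 < 0; it never vanishes, so it is always negative (sign of the leading coefficient).
So f is strictly decreasing; between 3 and 4 its values lie between f(3) = -52 and f(4) = -95, all negative. Therefore f has no root in (3, 4).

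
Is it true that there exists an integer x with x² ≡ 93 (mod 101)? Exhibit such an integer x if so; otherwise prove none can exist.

Apply Euler's criterion with the prime 101: 93 is a quadratic residue iff 93^50 ≡ 1 (mod 101), and a non-residue iff it is ≡ −1.
Repeated squaring mod 101: 93^2 = 8649 ≡ 64; 93^4 ≡ 64² = 4096 ≡ 56; 93^8 ≡ 56² = 3136 ≡ 5; 93^16 ≡ 5² = 25 ≡ 25; 93^32 ≡ 25² = 625 ≡ 19.
Since 50 = 32 + 16 + 2, 93^50 ≡ 19 · 25 · 64; multiplying out mod 101: 19·25 = 475 ≡ 71, then 71·64 = 4544 ≡ 100. Thus 93^50 ≡ 100 ≡ −1 (mod 101).
By Euler's criterion 93 is a quadratic non-residue mod 101: no x satisfies x² ≡ 93 (mod 101).

No, no such integer exists.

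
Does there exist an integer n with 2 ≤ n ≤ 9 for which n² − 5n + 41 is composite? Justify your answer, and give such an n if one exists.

n = 3

At n = 3: 3² − 5·3 + 41 = 35 = 5·7, which is composite.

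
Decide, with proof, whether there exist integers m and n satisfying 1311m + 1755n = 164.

No, no such integers exist.

Any value of 1311m + 1755n is a multiple of gcd(1311, 1755) = 3.
However 164 leaves remainder 2 on division by 3.
Hence no integers m, n satisfy the equation.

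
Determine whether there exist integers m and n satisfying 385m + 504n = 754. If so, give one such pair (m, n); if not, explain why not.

There are no such integers.

gcd(385, 504) = 7, so every integer of the form 385m + 504n is a multiple of 7.
But 754 is not a multiple of 7 (it leaves remainder 5).
So the equation is unsolvable over ℤ.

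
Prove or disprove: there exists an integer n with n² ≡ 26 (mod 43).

Apply Euler's criterion with the prime 43: 26 is a quadratic residue iff 26^21 ≡ 1 (mod 43), and a non-residue iff it is ≡ −1.
Squaring successively (mod 43): 26^2 = 676 ≡ 31; 26^4 ≡ 31² = 961 ≡ 15; 26^8 ≡ 15² = 225 ≡ 10; 26^16 ≡ 10² = 100 ≡ 14.
Since 21 = 16 + 4 + 1, 26^21 ≡ 14 · 15 · 26; multiplying out mod 43: 14·15 = 210 ≡ 38, then 38·26 = 988 ≡ 42. Thus 26^21 ≡ 42 ≡ −1 (mod 43).
The value −1 means 26 is a non-residue modulo 43, so n² ≡ 26 (mod 43) is impossible.

There is no such integer.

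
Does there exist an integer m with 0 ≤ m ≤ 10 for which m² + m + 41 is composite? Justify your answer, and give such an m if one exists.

No such integer m in that range exists.

The values for m = 0, 1, …, 10 are 41, 43, 47, 53, 61, 71, 83, 97, 113, 131, 151, and each of these is prime.
So no value in the range makes the expression composite.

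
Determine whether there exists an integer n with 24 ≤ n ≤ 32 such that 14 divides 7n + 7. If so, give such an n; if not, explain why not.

n = 25

At n = 24 the value 175 is not a multiple of 14. Try n = 25: 7·25 + 7 = 182 = 13·14, which is divisible by 14.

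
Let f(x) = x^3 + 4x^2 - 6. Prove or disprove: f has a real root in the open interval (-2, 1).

Yes, f has a root in the interval.

f(-2) = 2 and f(1) = -1, which have opposite signs.
Since f is a polynomial it is continuous on [-2, 1].
By the Intermediate Value Theorem, f takes the value 0 somewhere in the open interval.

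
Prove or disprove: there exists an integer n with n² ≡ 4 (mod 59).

Take n = 2. Then 2² = 4, and since 0 ≤ 4 < 59 this is already reduced: 2² ≡ 4 (mod 59).

n = 2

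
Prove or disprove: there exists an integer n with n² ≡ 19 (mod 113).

There is no such integer.

Apply Euler's criterion with the prime 113: 19 is a quadratic residue iff 19^56 ≡ 1 (mod 113), and a non-residue iff it is ≡ −1.
Repeated squaring mod 113: 19^2 = 361 ≡ 22; 19^4 ≡ 22² = 484 ≡ 32; 19^8 ≡ 32² = 1024 ≡ 7; 19^16 ≡ 7² = 49 ≡ 49; 19^32 ≡ 49² = 2401 ≡ 28.
Since 56 = 32 + 16 + 8, 19^56 ≡ 28 · 49 · 7; multiplying out mod 113: 28·49 = 1372 ≡ 16, then 16·7 = 112 ≡ 112. Thus 19^56 ≡ 112 ≡ −1 (mod 113).
The value −1 means 19 is a non-residue modulo 113, so n² ≡ 19 (mod 113) is impossible.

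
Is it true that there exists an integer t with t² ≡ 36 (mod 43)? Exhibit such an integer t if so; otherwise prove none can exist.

Take t = 6. Then 6² = 36, and since 0 ≤ 36 < 43 this is already reduced: 6² ≡ 36 (mod 43).

t = 6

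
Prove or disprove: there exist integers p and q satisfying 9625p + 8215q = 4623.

gcd(9625, 8215) = 5, so every integer of the form 9625p + 8215q is a multiple of 5.
However 4623 leaves remainder 3 on division by 5.
So the equation is unsolvable over ℤ.

No, no such integers exist.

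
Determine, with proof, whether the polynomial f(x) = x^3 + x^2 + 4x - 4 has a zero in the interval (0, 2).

f(0) = -4 and f(2) = 16, which have opposite signs.
As a polynomial, f is continuous on every closed interval.
By the Intermediate Value Theorem, f takes the value 0 somewhere in the open interval.

Yes, f has a root in the interval.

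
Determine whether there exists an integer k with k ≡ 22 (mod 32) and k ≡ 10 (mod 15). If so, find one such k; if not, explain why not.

k = 310

gcd(32, 15) = 1, so the Chinese Remainder Theorem guarantees exactly one residue class mod 480 satisfying both.
Any solution of the first congruence is k = 22 + 32t; substituting into the second, 32t ≡ 10 − 22 ≡ 3 (mod 15).
32 ≡ 2 (mod 15), so this reads 2t ≡ 3 (mod 15). To invert 2 modulo 15: 15 = 7·2 + 1, 2 = 2·1 + 0, and unwinding, 1 = 15 − 7·2. Thus 2⁻¹ ≡ -7 ≡ 8 (mod 15).
Multiplying by 8: t ≡ 8·3 = 24 ≡ 9 (mod 15).
With t = 9: k = 22 + 32·9 = 310.
Indeed 310 ≡ 22 (mod 32) and 310 ≡ 10 (mod 15).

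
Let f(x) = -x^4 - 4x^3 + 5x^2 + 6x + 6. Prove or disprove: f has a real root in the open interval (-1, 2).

Yes, f has a root in the interval.

f(-1) = 8 and f(2) = -10, which have opposite signs.
As a polynomial, f is continuous on every closed interval.
By the Intermediate Value Theorem, f takes the value 0 somewhere in the open interval.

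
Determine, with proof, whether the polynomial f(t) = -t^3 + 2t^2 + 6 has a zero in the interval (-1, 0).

No.

f(-1) = 9 and f(0) = 6, both positive, so a sign-change argument is unavailable; we show f keeps this sign on the whole interval.
Substitute t = −u, where 0 < u < 1 on the interval. Expanding, f(−u) = u^3 + 2u^2 + 6.
The nonzero coefficients here are all positive, so for u > 0 every term is positive (or zero), and the constant term 6 is strictly positive.
So f is strictly positive on (-1, 0); no root exists in the interval.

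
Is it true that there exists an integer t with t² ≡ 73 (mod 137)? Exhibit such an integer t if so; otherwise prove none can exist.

Take t = 22. Then 22² = 484 = 3·137 + 73, so 22² ≡ 73 (mod 137).

t = 22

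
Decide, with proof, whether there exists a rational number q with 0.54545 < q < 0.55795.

q = 5/9

Multiplying by 9: 9·0.54545 = 4.90905 and 9·0.55795 = 5.02155, so the integer 5 lies strictly between them.
So q = 5/9 works: it is a ratio of integers, and dividing 9·0.54545 < 5 < 9·0.55795 through by 9 gives 0.54545 < 5/9 < 0.55795.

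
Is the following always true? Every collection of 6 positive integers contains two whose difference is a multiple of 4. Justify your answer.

There are exactly 4 possible remainders on division by 4.
Placing 6 integers into 4 classes, some class receives at least two — say a and b.
Equal remainders mean a − b ≡ 0 (mod 4), so 4 divides their difference.

Yes, this is always true.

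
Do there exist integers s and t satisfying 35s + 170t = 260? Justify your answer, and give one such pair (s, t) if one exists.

gcd(35, 170) = 5, and 5 divides 260, so integer solutions exist.
Dividing through by 5 reduces the equation to 7s + 34t = 52.
Euclidean algorithm: 34 = 4·7 + 6, 7 = 1·6 + 1, 6 = 6·1 + 0.
Unwinding: 1 = 7 − 1·6 = 7 − (34 − 4·7) = −34 + 5·7, i.e. 7·5 + 34·(-1) = 1.
Scaling by 52 gives the particular solution (s, t) = (260, -52).
The general solution is s = 260 + 34k, t = -52 − 7k; taking k = -7 gives the smaller pair s = 22, t = -3.
Check: 35·22 + 170·(-3) = 770 − 510 = 260. ✓

s = 22, t = -3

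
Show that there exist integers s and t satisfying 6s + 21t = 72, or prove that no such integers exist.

Since gcd(6, 21) = 3 and 72 = 3·24, Bézout's identity guarantees a solution.
Dividing through by 3 reduces the equation to 2s + 7t = 24.
Run the Euclidean algorithm on 7 and 2: 7 = 3·2 + 1, 2 = 2·1 + 0.
Working back up the chain: 1 = 7 − 3·2. So 2·(-3) + 7·1 = 1.
Times 24: 2·(-72) + 7·24 = 24, so (-72, 24) solves it.
The general solution is s = -72 + 7k, t = 24 − 2k; taking k = 11 gives the smaller pair s = 5, t = 2.
Check: 6·5 + 21·2 = 30 + 42 = 72. ✓

s = 5, t = 2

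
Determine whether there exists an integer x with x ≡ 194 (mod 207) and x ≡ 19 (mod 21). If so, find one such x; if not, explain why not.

Reduce both congruences modulo 3, which divides 207 and 21: they say x ≡ 194 (mod 3) and x ≡ 19 (mod 3).
These are incompatible: 194 − 19 = 175 is not divisible by 3.
Therefore no such x exists.

No such integer exists.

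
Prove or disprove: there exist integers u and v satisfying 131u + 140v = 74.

131 and 140 are coprime, so 131u + 140v ranges over all of ℤ.
Run the Euclidean algorithm on 140 and 131: 140 = 1·131 + 9, 131 = 14·9 + 5, 9 = 1·5 + 4, 5 = 1·4 + 1, 4 = 4·1 + 0.
Unwinding: 1 = 5 − 1·4 = 5 − (9 − 1·5) = −9 + 2·5 = −9 + 2·(131 − 14·9) = 2·131 − 29·9 = 2·131 − 29·(140 − 1·131) = −29·140 + 31·131, i.e. 131·31 + 140·(-29) = 1.
Scaling by 74 gives the particular solution (u, v) = (2294, -2146).
The general solution is u = 2294 + 140k, v = -2146 − 131k; taking k = -16 gives the smaller pair u = 54, v = -50.
Indeed 131·54 + 140·(-50) = 7074 − 7000 = 74.

u = 54, v = -50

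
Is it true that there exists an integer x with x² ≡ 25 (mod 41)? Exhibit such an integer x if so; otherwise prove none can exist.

x = 5

Take x = 5. Then 5² = 25, and since 0 ≤ 25 < 41 this is already reduced: 5² ≡ 25 (mod 41).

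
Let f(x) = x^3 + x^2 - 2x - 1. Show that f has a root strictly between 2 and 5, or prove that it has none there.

f(2) = 7 and f(5) = 139, both positive, so a sign-change argument is unavailable; we show f keeps this sign on the whole interval.
Shift to the endpoint 2: with x = 2 + u (0 < u < 3), one computes f(2 + u) = u^3 + 7u^2 + 14u + 7.
The nonzero coefficients here are all positive, so for u > 0 every term is positive (or zero), and the constant term 7 is strictly positive.
Therefore f(x) > 0 throughout (2, 5), and f has no zero there.

No.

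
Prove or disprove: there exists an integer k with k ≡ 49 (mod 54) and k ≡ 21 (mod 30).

gcd(54, 30) = 6. If k ≡ 49 (mod 54) and k ≡ 21 (mod 30), then k ≡ 49 (mod 6) and k ≡ 21 (mod 6).
But 49 mod 6 = 1 while 21 mod 6 = 3, a contradiction.
Therefore no such k exists.

No, no such integer exists.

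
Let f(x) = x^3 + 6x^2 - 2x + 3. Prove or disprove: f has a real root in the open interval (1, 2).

The endpoint values f(1) = 8 and f(2) = 31 are both positive. Claim: f(x) > 0 for every x in (1, 2).
Substitute x = 1 + u, where 0 < u < 1 on the interval. Expanding, f(1 + u) = u^3 + 9u^2 + 13u + 8.
The nonzero coefficients here are all positive, so for u > 0 every term is positive (or zero), and the constant term 8 is strictly positive.
So f is strictly positive on (1, 2); no root exists in the interval.

No.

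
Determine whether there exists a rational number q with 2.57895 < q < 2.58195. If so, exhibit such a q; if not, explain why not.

q = 80/31

Scale by 31: the interval becomes (79.94745, 80.04045), which contains the integer 80.
Hence 80/31 is a rational number with 2.57895 < 80/31 < 2.58195.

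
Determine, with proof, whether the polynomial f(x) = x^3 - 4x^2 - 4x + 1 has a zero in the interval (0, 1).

Such a root exists.

f(0) = 1 and f(1) = -6, which have opposite signs.
f is continuous everywhere (it is a polynomial), in particular on [0, 1].
By the Intermediate Value Theorem f must vanish at some point of (0, 1).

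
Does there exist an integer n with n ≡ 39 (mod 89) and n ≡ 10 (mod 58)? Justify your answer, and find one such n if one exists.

n = 2620

gcd(89, 58) = 1, so the Chinese Remainder Theorem guarantees exactly one residue class mod 5162 satisfying both.
Write n = 39 + 89t and require 39 + 89t ≡ 10 (mod 58), i.e. 89t ≡ 29 (mod 58).
89 ≡ 31 (mod 58), so this reads 31t ≡ 29 (mod 58). Invert 31 mod 58 by the Euclidean algorithm: 58 = 1·31 + 27, 31 = 1·27 + 4, 27 = 6·4 + 3, 4 = 1·3 + 1, 3 = 3·1 + 0; back-substituting, 1 = 4 − 1·3 = 4 − (27 − 6·4) = −27 + 7·4 = −27 + 7·(31 − 1·27) = 7·31 − 8·27 = 7·31 − 8·(58 − 1·31) = −8·58 + 15·31. Hence 31·15 ≡ 1, so 31⁻¹ ≡ 15 (mod 58).
Multiplying by 15: t ≡ 15·29 = 435 ≡ 29 (mod 58).
With t = 29: n = 39 + 89·29 = 2620.
Check: 2620 mod 89 = 39, 2620 mod 58 = 10. ✓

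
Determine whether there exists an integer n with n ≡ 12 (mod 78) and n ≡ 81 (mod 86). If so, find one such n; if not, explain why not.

No, no such integer exists.

Reduce both congruences modulo 2, which divides 78 and 86: they say n ≡ 12 (mod 2) and n ≡ 81 (mod 2).
However 12 ≡ 0 and 81 ≡ 1 (mod 2), and 0 ≠ 1.
Hence the system has no solution.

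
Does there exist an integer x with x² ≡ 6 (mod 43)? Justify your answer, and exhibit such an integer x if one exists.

x = 7 works: 7² = 49, and 49 − 6 = 43 = 1·43.

x = 7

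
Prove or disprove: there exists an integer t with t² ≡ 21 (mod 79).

t = 69 works: 69² = 4761, and 4761 − 21 = 4740 = 60·79.

t = 69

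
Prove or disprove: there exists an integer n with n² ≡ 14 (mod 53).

There is no such integer.

Apply Euler's criterion with the prime 53: 14 is a quadratic residue iff 14^26 ≡ 1 (mod 53), and a non-residue iff it is ≡ −1.
Repeated squaring mod 53: 14^2 = 196 ≡ 37; 14^4 ≡ 37² = 1369 ≡ 44; 14^8 ≡ 44² = 1936 ≡ 28; 14^16 ≡ 28² = 784 ≡ 42.
Since 26 = 16 + 8 + 2, 14^26 ≡ 42 · 28 · 37; multiplying out mod 53: 42·28 = 1176 ≡ 10, then 10·37 = 370 ≡ 52. Thus 14^26 ≡ 52 ≡ −1 (mod 53).
The value −1 means 14 is a non-residue modulo 53, so n² ≡ 14 (mod 53) is impossible.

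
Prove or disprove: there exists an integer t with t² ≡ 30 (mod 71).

t = 39 works: 39² = 1521, and 1521 − 30 = 1491 = 21·71.

t = 39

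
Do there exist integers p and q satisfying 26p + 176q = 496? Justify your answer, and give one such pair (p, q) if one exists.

p = 80, q = -9

Every value of 26p + 176q is a multiple of gcd(26, 176) = 2; since 2 ∣ 496, solutions exist.
Dividing through by 2 reduces the equation to 13p + 88q = 248.
Dividing repeatedly: 88 = 6·13 + 10, 13 = 1·10 + 3, 10 = 3·3 + 1, 3 = 3·1 + 0.
Unwinding: 1 = 10 − 3·3 = 10 − 3·(13 − 1·10) = −3·13 + 4·10 = −3·13 + 4·(88 − 6·13) = 4·88 − 27·13, i.e. 13·(-27) + 88·4 = 1.
Scaling by 248 gives the particular solution (p, q) = (-6696, 992).
Adding 77·88 to p and subtracting 77·13 from q gives the tidier solution (80, -9).
Check: 26·80 + 176·(-9) = 2080 − 1584 = 496. ✓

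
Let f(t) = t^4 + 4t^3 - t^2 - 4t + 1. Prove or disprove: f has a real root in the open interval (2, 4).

f(2) = 37 and f(4) = 481, both positive, so a sign-change argument is unavailable; we show f keeps this sign on the whole interval.
Substitute t = 2 + u, where 0 < u < 2 on the interval. Expanding, f(2 + u) = u^4 + 12u^3 + 47u^2 + 72u + 37.
All 5 nonzero coefficients of this polynomial in u are positive; hence for u > 0 the value is a sum of positive terms (the constant 37 among them).
So f is strictly positive on (2, 4); no root exists in the interval.

No such root exists.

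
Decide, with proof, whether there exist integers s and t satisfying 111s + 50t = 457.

111 and 50 are coprime, so 111s + 50t ranges over all of ℤ.
Run the Euclidean algorithm on 111 and 50: 111 = 2·50 + 11, 50 = 4·11 + 6, 11 = 1·6 + 5, 6 = 1·5 + 1, 5 = 5·1 + 0.
Back-substituting, 1 = 6 − 1·5 = 6 − (11 − 1·6) = −11 + 2·6 = −11 + 2·(50 − 4·11) = 2·50 − 9·11 = 2·50 − 9·(111 − 2·50) = −9·111 + 20·50; that is, 111·(-9) + 50·20 = 1.
Multiplying through by 457: s = (-9)·457 = -4113, t = 20·457 = 9140 is a solution.
Shifting by a multiple of (50, −111) keeps it a solution: s = -4113 + 83·50 = 37, t = 9140 − 83·111 = -73.
Indeed 111·37 + 50·(-73) = 4107 − 3650 = 457.

s = 37, t = -73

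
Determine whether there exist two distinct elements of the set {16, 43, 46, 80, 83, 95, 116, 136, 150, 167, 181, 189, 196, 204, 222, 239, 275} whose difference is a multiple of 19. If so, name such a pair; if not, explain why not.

No, no such pair exists.

Reduce each element modulo 19: 16↦16, 43↦5, 46↦8, 80↦4, 83↦7, 95↦0, 116↦2, 136↦3, 150↦17, 167↦15, 181↦10, 189↦18, 196↦6, 204↦14, 222↦13, 239↦11, 275↦9.
All 17 residues are distinct, so no two elements differ by a multiple of 19.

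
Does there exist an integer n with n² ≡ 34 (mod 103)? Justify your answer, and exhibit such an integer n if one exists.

n = 72 works: 72² = 5184, and 5184 − 34 = 5150 = 50·103.

n = 72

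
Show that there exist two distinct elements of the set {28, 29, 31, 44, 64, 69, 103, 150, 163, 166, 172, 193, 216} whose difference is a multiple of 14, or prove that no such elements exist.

No, no such pair exists.

Reduce each element modulo 14: 28↦0, 29↦1, 31↦3, 44↦2, 64↦8, 69↦13, 103↦5, 150↦10, 163↦9, 166↦12, 172↦4, 193↦11, 216↦6.
All 13 residues are distinct, so no two elements differ by a multiple of 14.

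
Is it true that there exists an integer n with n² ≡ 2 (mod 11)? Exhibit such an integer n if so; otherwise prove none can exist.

Squares mod 11 repeat after n = 5 (as (−n)² = n²); for n = 0..5 they are 0, 1, 4, 9, 5, 3.
The set of squares mod 11 is therefore {0, 1, 3, 4, 5, 9}, which does not contain 2.
Hence no integer n has n² ≡ 2 (mod 11).

There is no such integer.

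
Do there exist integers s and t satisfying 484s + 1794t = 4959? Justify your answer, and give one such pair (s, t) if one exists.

gcd(484, 1794) = 2, so every integer of the form 484s + 1794t is a multiple of 2.
But 4959 is not a multiple of 2 (it leaves remainder 1).
Hence no integers s, t satisfy the equation.

No, no such integers exist.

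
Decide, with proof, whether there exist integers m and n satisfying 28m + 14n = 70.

Every value of 28m + 14n is a multiple of gcd(28, 14) = 14; since 14 ∣ 70, solutions exist.
Dividing through by 14 reduces the equation to 2m + 1n = 5.
With a unit coefficient on n, (m, n) = (0, 5) is an immediate solution.
Check: 28·0 + 14·5 = 0 + 70 = 70. ✓

m = 0, n = 5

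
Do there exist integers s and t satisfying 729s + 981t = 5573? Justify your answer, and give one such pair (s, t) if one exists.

Both 729 and 981 are divisible by gcd(729, 981) = 9, hence so is any combination 729s + 981t.
However 5573 leaves remainder 2 on division by 9.
Therefore 729s + 981t = 5573 has no solution in integers.

There are no such integers.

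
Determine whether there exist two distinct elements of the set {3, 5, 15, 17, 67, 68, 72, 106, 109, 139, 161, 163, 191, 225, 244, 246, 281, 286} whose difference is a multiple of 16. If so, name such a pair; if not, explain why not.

3 mod 16 = 3 and 67 mod 16 = 3, so 67 − 3 = 64 = 4·16.

3 and 67 are such a pair.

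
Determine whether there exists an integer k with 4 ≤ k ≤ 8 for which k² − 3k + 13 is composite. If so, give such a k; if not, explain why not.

No such integer k in that range exists.

The values for k = 4, 5, …, 8 are 17, 23, 31, 41, 53, and each of these is prime.
So no value in the range makes the expression composite.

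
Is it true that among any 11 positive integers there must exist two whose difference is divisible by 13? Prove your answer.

No; for instance {60, 61, 62, 63, 64, 65, 66, 67, 68, 69, 70} is a counterexample.

Take the 11 consecutive integers 60, 61, …, 70: their residues mod 13 are all distinct because 11 ≤ 13.
No two share a residue, so no pair has difference divisible by 13; the claim fails for this set.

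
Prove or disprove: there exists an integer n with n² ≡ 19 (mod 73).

n = 26

n = 26 works: 26² = 676, and 676 − 19 = 657 = 9·73.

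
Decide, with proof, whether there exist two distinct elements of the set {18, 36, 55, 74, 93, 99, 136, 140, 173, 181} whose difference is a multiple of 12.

No, no such pair exists.

Reduce each element modulo 12: 18↦6, 36↦0, 55↦7, 74↦2, 93↦9, 99↦3, 136↦4, 140↦8, 173↦5, 181↦1.
All 10 residues are distinct, so no two elements differ by a multiple of 12.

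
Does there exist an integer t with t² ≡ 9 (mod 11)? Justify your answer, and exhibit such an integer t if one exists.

t = 3

Take t = 3. Then 3² = 9, and since 0 ≤ 9 < 11 this is already reduced: 3² ≡ 9 (mod 11).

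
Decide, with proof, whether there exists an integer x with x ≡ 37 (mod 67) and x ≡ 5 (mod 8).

The moduli 67 and 8 are coprime, so by the Chinese Remainder Theorem a unique solution modulo 536 exists.
Write x = 37 + 67t and require 37 + 67t ≡ 5 (mod 8), i.e. 67t ≡ 0 (mod 8).
67 ≡ 3 (mod 8), so this reads 3t ≡ 0 (mod 8). t = 0 satisfies this.
With t = 0: x = 37 + 67·0 = 37.
Verify: 37 = 0·67 + 37 and 37 = 4·8 + 5. ✓

x = 37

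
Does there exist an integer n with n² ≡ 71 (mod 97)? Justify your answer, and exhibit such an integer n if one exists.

97 is prime, so by Euler's criterion 71 is a square mod 97 iff 71^((97−1)/2) = 71^48 ≡ 1 (mod 97).
Squaring successively (mod 97): 71^2 = 5041 ≡ 94; 71^4 ≡ 94² = 8836 ≡ 9; 71^8 ≡ 9² = 81 ≡ 81; 71^16 ≡ 81² = 6561 ≡ 62; 71^32 ≡ 62² = 3844 ≡ 61.
Since 48 = 32 + 16, 71^48 ≡ 61 · 62; multiplying out mod 97: 61·62 = 3782 ≡ 96. Thus 71^48 ≡ 96 ≡ −1 (mod 97).
By Euler's criterion 71 is a quadratic non-residue mod 97: no n satisfies n² ≡ 71 (mod 97).

No such integer exists.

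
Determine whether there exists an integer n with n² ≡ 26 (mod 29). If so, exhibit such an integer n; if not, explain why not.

Apply Euler's criterion with the prime 29: 26 is a quadratic residue iff 26^14 ≡ 1 (mod 29), and a non-residue iff it is ≡ −1.
Repeated squaring mod 29: 26^2 = 676 ≡ 9; 26^4 ≡ 9² = 81 ≡ 23; 26^8 ≡ 23² = 529 ≡ 7.
Since 14 = 8 + 4 + 2, 26^14 ≡ 7 · 23 · 9; multiplying out mod 29: 7·23 = 161 ≡ 16, then 16·9 = 144 ≡ 28. Thus 26^14 ≡ 28 ≡ −1 (mod 29).
The value −1 means 26 is a non-residue modulo 29, so n² ≡ 26 (mod 29) is impossible.

There is no such integer.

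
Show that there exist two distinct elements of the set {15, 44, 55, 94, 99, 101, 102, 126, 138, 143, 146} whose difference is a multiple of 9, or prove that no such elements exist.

44 and 143 are such a pair.

44 mod 9 = 8 and 143 mod 9 = 8, so 143 − 44 = 99 = 11·9.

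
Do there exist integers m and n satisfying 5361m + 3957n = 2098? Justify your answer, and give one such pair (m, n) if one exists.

Any value of 5361m + 3957n is a multiple of gcd(5361, 3957) = 3.
However 2098 leaves remainder 1 on division by 3.
Hence no integers m, n satisfy the equation.

There are no such integers.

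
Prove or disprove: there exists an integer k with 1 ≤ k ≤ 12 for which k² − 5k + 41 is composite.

At k = 12: 12² − 5·12 + 41 = 125 = 5·25, which is composite.

k = 12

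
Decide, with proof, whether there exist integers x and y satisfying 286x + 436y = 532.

gcd(286, 436) = 2, and 2 divides 532, so integer solutions exist.
Dividing through by 2 reduces the equation to 143x + 218y = 266.
Run the Euclidean algorithm on 218 and 143: 218 = 1·143 + 75, 143 = 1·75 + 68, 75 = 1·68 + 7, 68 = 9·7 + 5, 7 = 1·5 + 2, 5 = 2·2 + 1, 2 = 2·1 + 0.
Working back up the chain: 1 = 5 − 2·2 = 5 − 2·(7 − 1·5) = −2·7 + 3·5 = −2·7 + 3·(68 − 9·7) = 3·68 − 29·7 = 3·68 − 29·(75 − 1·68) = −29·75 + 32·68 = −29·75 + 32·(143 − 1·75) = 32·143 − 61·75 = 32·143 − 61·(218 − 1·143) = −61·218 + 93·143. So 143·93 + 218·(-61) = 1.
Times 266: 143·24738 + 218·(-16226) = 266, so (24738, -16226) solves it.
The general solution is x = 24738 + 218k, y = -16226 − 143k; taking k = -113 gives the smaller pair x = 104, y = -67.
Indeed 286·104 + 436·(-67) = 29744 − 29212 = 532.

x = 104, y = -67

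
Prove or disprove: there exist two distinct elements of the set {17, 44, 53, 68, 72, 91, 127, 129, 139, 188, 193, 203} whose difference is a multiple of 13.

Two integers differ by a multiple of 13 exactly when they have the same residue mod 13. The residues are 17↦4, 44↦5, 53↦1, 68↦3, 72↦7, 91↦0, 127↦10, 129↦12, 139↦9, 188↦6, 193↦11, 203↦8.
No residue repeats among the 12 elements, so no pair has difference ≡ 0 (mod 13).

No such pair exists.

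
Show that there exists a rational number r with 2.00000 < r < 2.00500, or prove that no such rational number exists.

r = 403/201

Scale by 201: the interval becomes (402.00000, 403.00500), which contains the integer 403.
So r = 403/201 works: it is a ratio of integers, and dividing 201·2.00000 < 403 < 201·2.00500 through by 201 gives 2.00000 < 403/201 < 2.00500.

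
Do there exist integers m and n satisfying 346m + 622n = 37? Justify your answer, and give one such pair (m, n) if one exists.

Any value of 346m + 622n is a multiple of gcd(346, 622) = 2.
However 37 leaves remainder 1 on division by 2.
Therefore 346m + 622n = 37 has no solution in integers.

There are no such integers.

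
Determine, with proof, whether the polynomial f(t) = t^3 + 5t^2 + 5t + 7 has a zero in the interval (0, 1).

f(0) = 7 and f(1) = 18, both positive, so a sign-change argument is unavailable; we show f keeps this sign on the whole interval.
Every nonzero coefficient of f(t) = t^3 + 5t^2 + 5t + 7 is positive; for t > 0 each term then has that sign, and the constant term 7 is strictly positive.
Therefore f(t) > 0 throughout (0, 1), and f has no zero there.

No.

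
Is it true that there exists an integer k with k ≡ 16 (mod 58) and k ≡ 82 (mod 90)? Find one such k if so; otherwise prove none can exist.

The moduli are not coprime: gcd(58, 90) = 2. Compatibility requires 2 ∣ (82 − 16) = 66, which holds, so solutions exist.
Put k = 16 + 58t, so we need 58t ≡ 66 (mod 90), equivalently (divide by 2) 29t ≡ 33 (mod 45).
Since 29·14 = 406 = 9·45 + 1, the inverse of 29 mod 45 is 14.
Therefore t ≡ 14·33 = 462 ≡ 12 (mod 45).
Then k = 16 + 58·12 = 712.
Verify: 712 = 12·58 + 16 and 712 = 7·90 + 82. ✓

k = 712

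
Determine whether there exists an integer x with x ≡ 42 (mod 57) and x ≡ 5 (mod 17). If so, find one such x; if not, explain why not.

Since 57 and 17 share no common factor, CRT says the pair of congruences has a solution (unique mod 969).
Any solution of the first congruence is x = 42 + 57t; substituting into the second, 57t ≡ 5 − 42 ≡ 14 (mod 17).
57 ≡ 6 (mod 17), so this reads 6t ≡ 14 (mod 17). To invert 6 modulo 17: 17 = 2·6 + 5, 6 = 1·5 + 1, 5 = 5·1 + 0, and unwinding, 1 = 6 − 1·5 = 6 − (17 − 2·6) = −17 + 3·6. Thus 6⁻¹ ≡ 3 (mod 17).
Multiplying by 3: t ≡ 3·14 = 42 ≡ 8 (mod 17).
Taking t = 8 gives x = 42 + 57·8 = 498.
Indeed 498 ≡ 42 (mod 57) and 498 ≡ 5 (mod 17).

x = 498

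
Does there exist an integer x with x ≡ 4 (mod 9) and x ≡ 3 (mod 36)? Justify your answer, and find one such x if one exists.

There is no such integer.

gcd(9, 36) = 9. If x ≡ 4 (mod 9) and x ≡ 3 (mod 36), then x ≡ 4 (mod 9) and x ≡ 3 (mod 9).
But 4 mod 9 = 4 while 3 mod 9 = 3, a contradiction.
So no integer satisfies both congruences.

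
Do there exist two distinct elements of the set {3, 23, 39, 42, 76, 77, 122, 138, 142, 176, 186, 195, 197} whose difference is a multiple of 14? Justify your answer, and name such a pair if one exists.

Two integers differ by a multiple of 14 exactly when they have the same residue mod 14. The residues are 3↦3, 23↦9, 39↦11, 42↦0, 76↦6, 77↦7, 122↦10, 138↦12, 142↦2, 176↦8, 186↦4, 195↦13, 197↦1.
No residue repeats among the 13 elements, so no pair has difference ≡ 0 (mod 14).

No such pair exists.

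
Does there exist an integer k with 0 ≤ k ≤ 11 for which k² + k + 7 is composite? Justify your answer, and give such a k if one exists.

k = 1

At k = 1: 1² + 1 + 7 = 9 = 3·3, which is composite.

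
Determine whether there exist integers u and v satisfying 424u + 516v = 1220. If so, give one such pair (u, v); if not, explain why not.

u = 26, v = -19

gcd(424, 516) = 4, and 4 divides 1220, so integer solutions exist.
Dividing through by 4 reduces the equation to 106u + 129v = 305.
Dividing repeatedly: 129 = 1·106 + 23, 106 = 4·23 + 14, 23 = 1·14 + 9, 14 = 1·9 + 5, 9 = 1·5 + 4, 5 = 1·4 + 1, 4 = 4·1 + 0.
Back-substituting, 1 = 5 − 1·4 = 5 − (9 − 1·5) = −9 + 2·5 = −9 + 2·(14 − 1·9) = 2·14 − 3·9 = 2·14 − 3·(23 − 1·14) = −3·23 + 5·14 = −3·23 + 5·(106 − 4·23) = 5·106 − 23·23 = 5·106 − 23·(129 − 1·106) = −23·129 + 28·106; that is, 106·28 + 129·(-23) = 1.
Scaling by 305 gives the particular solution (u, v) = (8540, -7015).
Shifting by a multiple of (129, −106) keeps it a solution: u = 8540 − 66·129 = 26, v = -7015 + 66·106 = -19.
Indeed 424·26 + 516·(-19) = 11024 − 9804 = 1220.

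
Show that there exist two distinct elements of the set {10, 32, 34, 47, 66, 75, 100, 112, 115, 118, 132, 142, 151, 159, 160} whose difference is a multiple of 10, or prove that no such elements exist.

10 mod 10 = 0 and 100 mod 10 = 0, so 100 − 10 = 90 = 9·10.

Yes: 10 and 100.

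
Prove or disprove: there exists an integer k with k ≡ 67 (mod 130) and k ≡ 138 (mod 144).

There is no such integer.

Both moduli are multiples of 2 = gcd(130, 144), so any solution would satisfy k ≡ 67 and k ≡ 138 modulo 2 simultaneously.
But 67 mod 2 = 1 while 138 mod 2 = 0, a contradiction.
Therefore no such k exists.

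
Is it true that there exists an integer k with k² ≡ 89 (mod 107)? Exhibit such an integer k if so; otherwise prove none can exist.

k = 14

k = 14 works: 14² = 196, and 196 − 89 = 107 = 1·107.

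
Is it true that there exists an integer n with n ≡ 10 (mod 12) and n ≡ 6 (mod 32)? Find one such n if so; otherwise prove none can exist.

n = 70

The moduli are not coprime: gcd(12, 32) = 4. Compatibility requires 4 ∣ (6 − 10) = -4, which holds, so solutions exist.
List candidates n ≡ 10 (mod 12): 10, 22, 34, 46, 58, 70. Modulo 32 these are 10, 22, 2, 14, 26, 6; 70 gives 6 as required.
Check: 70 mod 12 = 10, 70 mod 32 = 6. ✓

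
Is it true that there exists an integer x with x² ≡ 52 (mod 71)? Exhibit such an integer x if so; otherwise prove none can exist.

No, no such integer exists.

Apply Euler's criterion with the prime 71: 52 is a quadratic residue iff 52^35 ≡ 1 (mod 71), and a non-residue iff it is ≡ −1.
Repeated squaring mod 71: 52^2 = 2704 ≡ 6; 52^4 ≡ 6² = 36 ≡ 36; 52^8 ≡ 36² = 1296 ≡ 18; 52^16 ≡ 18² = 324 ≡ 40; 52^32 ≡ 40² = 1600 ≡ 38.
Since 35 = 32 + 2 + 1, 52^35 ≡ 38 · 6 · 52; multiplying out mod 71: 38·6 = 228 ≡ 15, then 15·52 = 780 ≡ 70. Thus 52^35 ≡ 70 ≡ −1 (mod 71).
The value −1 means 52 is a non-residue modulo 71, so x² ≡ 52 (mod 71) is impossible.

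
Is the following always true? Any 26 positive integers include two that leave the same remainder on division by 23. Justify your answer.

Yes, this is always true.

Partition the integers by their residue mod 23; there are 23 classes.
Placing 26 integers into 23 classes, some class receives at least two — say a and b.
That is, a and b leave the same remainder on division by 23, as claimed.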